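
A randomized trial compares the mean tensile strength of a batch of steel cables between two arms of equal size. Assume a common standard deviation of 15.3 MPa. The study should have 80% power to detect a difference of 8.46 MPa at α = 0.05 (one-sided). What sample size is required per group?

41 per group

For two equal groups, n per group = 2·((z_α + z_β)·σ/δ)².
z_α = 1.645; z_β = 0.842 (power 80%).
n = 2 × (2.487 × 15.3 / 8.46)² = 2 × 20.23 = 40.46
Round up: n = 41 per group.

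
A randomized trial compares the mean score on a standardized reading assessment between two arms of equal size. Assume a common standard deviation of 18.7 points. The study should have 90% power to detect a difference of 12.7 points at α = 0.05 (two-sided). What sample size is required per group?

46 per group

For two equal groups, n per group = 2·((z_{α/2} + z_β)·σ/δ)².
z_{α/2} = 1.960; z_β = 1.282 (power 90%).
n = 2 × (3.242 × 18.7 / 12.7)² = 2 × 22.79 = 45.58
Round up: n = 46 per group.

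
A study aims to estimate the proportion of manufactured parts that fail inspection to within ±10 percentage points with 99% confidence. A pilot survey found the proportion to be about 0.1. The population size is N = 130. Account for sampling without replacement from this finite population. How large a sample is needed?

For a proportion with margin E = 0.1 at 99% confidence, z = 2.576.
n = p̂(1−p̂)(z/E)² = 0.1 × 0.9 × (2.576/0.1)² = 59.72 — call this n₀.
Finite-population correction with N = 130: n = n₀ / (1 + (n₀−1)/N) = 59.72 / 1.452 = 41.13
Round up: n = 42.

n = 42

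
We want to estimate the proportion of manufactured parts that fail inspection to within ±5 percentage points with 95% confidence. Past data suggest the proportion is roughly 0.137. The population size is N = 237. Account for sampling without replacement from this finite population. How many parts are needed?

n = 104

For a proportion with margin E = 0.05 at 95% confidence, z = 1.960.
n = p̂(1−p̂)(z/E)² = 0.137 × 0.863 × (1.960/0.05)² = 181.68 — call this n₀.
Finite-population correction with N = 237: n = n₀ / (1 + (n₀−1)/N) = 181.68 / 1.762 = 103.11
Round up: n = 104.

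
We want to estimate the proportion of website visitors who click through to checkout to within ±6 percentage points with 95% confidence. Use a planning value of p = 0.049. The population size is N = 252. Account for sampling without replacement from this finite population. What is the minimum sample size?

For a proportion with margin E = 0.06 at 95% confidence, z = 1.960.
n = p̂(1−p̂)(z/E)² = 0.049 × 0.951 × (1.960/0.06)² = 49.73 — call this n₀.
Finite-population correction with N = 252: n = n₀ / (1 + (n₀−1)/N) = 49.73 / 1.193 = 41.68
Round up: n = 42.

n = 42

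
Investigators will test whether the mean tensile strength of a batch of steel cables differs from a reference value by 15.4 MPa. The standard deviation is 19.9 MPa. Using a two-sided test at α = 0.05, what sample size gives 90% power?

n = 18

For a one-sample z-test, n = ((z_{α/2} + z_β)·σ/δ)².
z_{α/2} = 1.960 (two-sided α = 0.05); z_β = 1.282 (power 90% → β = 0.1).
n = (3.242 × 19.9 / 15.4)² = 17.55
Round up: n = 18.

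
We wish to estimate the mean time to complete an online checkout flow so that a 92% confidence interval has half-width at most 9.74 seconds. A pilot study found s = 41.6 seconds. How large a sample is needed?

For a mean, the margin of error is E = z·σ/√n, so n = (zσ/E)².
At 92% confidence, z = 1.751.
n = (1.751 × 41.6 / 9.74)² = 55.93
Round up: n = 56.

n = 56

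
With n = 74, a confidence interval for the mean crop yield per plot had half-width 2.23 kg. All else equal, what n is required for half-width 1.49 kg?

166

Margin of error scales as 1/√n, so n₂ = n₁·(E₁/E₂)².
n₂ = 74 × (2.23/1.49)² = 74 × 2.24 = 165.76
Round up: n₂ = 166.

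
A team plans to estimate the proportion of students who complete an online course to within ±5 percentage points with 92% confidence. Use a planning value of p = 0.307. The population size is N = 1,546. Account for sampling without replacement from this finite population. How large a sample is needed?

n = 224

For a proportion with margin E = 0.05 at 92% confidence, z = 1.751.
n = p̂(1−p̂)(z/E)² = 0.307 × 0.693 × (1.751/0.05)² = 260.92 — call this n₀.
Finite-population correction with N = 1,546: n = n₀ / (1 + (n₀−1)/N) = 260.92 / 1.168 = 223.39
Round up: n = 224.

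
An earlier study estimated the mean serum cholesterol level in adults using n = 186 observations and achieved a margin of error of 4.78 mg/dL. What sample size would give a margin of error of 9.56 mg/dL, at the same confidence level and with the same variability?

Margin of error scales as 1/√n, so n₂ = n₁·(E₁/E₂)².
n₂ = 186 × (4.78/9.56)² = 186 × 0.25 = 46.50
Round up: n₂ = 47.

47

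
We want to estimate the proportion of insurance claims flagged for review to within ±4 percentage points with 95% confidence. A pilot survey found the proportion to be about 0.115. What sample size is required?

245

For a proportion with margin E = 0.04 at 95% confidence, z = 1.960.
n = p̂(1−p̂)(z/E)² = 0.115 × 0.885 × (1.960/0.04)² = 244.36
Round up: n = 245.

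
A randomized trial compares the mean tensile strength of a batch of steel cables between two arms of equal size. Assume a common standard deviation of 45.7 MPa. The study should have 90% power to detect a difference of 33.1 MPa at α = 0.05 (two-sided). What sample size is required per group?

41 per group

For two equal groups, n per group = 2·((z_{α/2} + z_β)·σ/δ)².
z_{α/2} = 1.960; z_β = 1.282 (power 90%).
n = 2 × (3.242 × 45.7 / 33.1)² = 2 × 20.04 = 40.08
Round up: n = 41 per group.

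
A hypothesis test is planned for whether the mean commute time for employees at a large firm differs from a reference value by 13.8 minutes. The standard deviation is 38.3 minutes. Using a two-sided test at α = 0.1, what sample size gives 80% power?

For a one-sample z-test, n = ((z_{α/2} + z_β)·σ/δ)².
z_{α/2} = 1.645 (two-sided α = 0.1); z_β = 0.842 (power 80% → β = 0.2).
n = (2.487 × 38.3 / 13.8)² = 47.64
Round up: n = 48.

48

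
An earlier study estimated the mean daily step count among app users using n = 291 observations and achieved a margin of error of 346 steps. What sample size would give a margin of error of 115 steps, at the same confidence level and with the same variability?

Margin of error scales as 1/√n, so n₂ = n₁·(E₁/E₂)².
n₂ = 291 × (346/115)² = 291 × 9.052 = 2634.13
Round up: n₂ = 2635.

n = 2635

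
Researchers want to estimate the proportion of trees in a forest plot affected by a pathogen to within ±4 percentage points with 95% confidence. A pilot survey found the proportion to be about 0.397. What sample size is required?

575

For a proportion with margin E = 0.04 at 95% confidence, z = 1.960.
n = p̂(1−p̂)(z/E)² = 0.397 × 0.603 × (1.960/0.04)² = 574.78
Round up: n = 575.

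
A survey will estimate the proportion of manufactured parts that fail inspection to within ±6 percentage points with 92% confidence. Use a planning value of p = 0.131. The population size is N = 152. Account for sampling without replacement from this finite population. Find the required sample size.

60

For a proportion with margin E = 0.06 at 92% confidence, z = 1.751.
n = p̂(1−p̂)(z/E)² = 0.131 × 0.869 × (1.751/0.06)² = 96.95 — call this n₀.
Finite-population correction with N = 152: n = n₀ / (1 + (n₀−1)/N) = 96.95 / 1.631 = 59.44
Round up: n = 60.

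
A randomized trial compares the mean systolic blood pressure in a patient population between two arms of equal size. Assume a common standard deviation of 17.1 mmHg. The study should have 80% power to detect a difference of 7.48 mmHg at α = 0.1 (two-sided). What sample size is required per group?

65 per group

For two equal groups, n per group = 2·((z_{α/2} + z_β)·σ/δ)².
z_{α/2} = 1.645; z_β = 0.842 (power 80%).
n = 2 × (2.487 × 17.1 / 7.48)² = 2 × 32.33 = 64.66
Round up: n = 65 per group.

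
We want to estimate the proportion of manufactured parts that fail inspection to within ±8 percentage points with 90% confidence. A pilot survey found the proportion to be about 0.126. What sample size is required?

For a proportion with margin E = 0.08 at 90% confidence, z = 1.645.
n = p̂(1−p̂)(z/E)² = 0.126 × 0.874 × (1.645/0.08)² = 46.56
Round up: n = 47.

47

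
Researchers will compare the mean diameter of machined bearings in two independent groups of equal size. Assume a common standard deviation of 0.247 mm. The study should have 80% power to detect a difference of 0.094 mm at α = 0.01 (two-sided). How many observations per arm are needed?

162 per group

For two equal groups, n per group = 2·((z_{α/2} + z_β)·σ/δ)².
z_{α/2} = 2.576; z_β = 0.842 (power 80%).
n = 2 × (3.418 × 0.247 / 0.094)² = 2 × 80.66 = 161.32
Round up: n = 162 per group.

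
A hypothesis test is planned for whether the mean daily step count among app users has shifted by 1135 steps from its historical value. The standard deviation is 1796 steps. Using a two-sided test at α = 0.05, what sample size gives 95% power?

33

For a one-sample z-test, n = ((z_{α/2} + z_β)·σ/δ)².
z_{α/2} = 1.960 (two-sided α = 0.05); z_β = 1.645 (power 95% → β = 0.05).
n = (3.605 × 1796 / 1135)² = 32.54
Round up: n = 33.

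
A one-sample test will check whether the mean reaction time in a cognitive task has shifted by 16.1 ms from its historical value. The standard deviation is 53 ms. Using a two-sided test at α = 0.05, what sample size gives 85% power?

98

For a one-sample z-test, n = ((z_{α/2} + z_β)·σ/δ)².
z_{α/2} = 1.960 (two-sided α = 0.05); z_β = 1.036 (power 85% → β = 0.15).
n = (2.996 × 53 / 16.1)² = 97.27
Round up: n = 98.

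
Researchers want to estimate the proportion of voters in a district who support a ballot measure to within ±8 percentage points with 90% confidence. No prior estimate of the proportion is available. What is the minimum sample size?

n = 106

For a proportion with margin E = 0.08 at 90% confidence, z = 1.645.
With no prior estimate, use p = 0.5, which maximizes p(1−p) at 0.25.
n = 0.25 × (z/E)² = 0.25 × (1.645/0.08)² = 105.70
Round up: n = 106.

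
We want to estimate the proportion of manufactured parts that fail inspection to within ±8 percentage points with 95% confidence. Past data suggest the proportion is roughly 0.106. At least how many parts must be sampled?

57

For a proportion with margin E = 0.08 at 95% confidence, z = 1.960.
n = p̂(1−p̂)(z/E)² = 0.106 × 0.894 × (1.960/0.08)² = 56.88
Round up: n = 57.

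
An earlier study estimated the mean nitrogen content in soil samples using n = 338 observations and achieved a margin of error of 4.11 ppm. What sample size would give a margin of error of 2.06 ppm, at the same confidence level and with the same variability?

Margin of error scales as 1/√n, so n₂ = n₁·(E₁/E₂)².
n₂ = 338 × (4.11/2.06)² = 338 × 3.981 = 1345.58
Round up: n₂ = 1346.

1346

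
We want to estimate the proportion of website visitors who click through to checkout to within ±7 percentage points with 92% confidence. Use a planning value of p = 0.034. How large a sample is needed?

21

For a proportion with margin E = 0.07 at 92% confidence, z = 1.751.
n = p̂(1−p̂)(z/E)² = 0.034 × 0.966 × (1.751/0.07)² = 20.55
Round up: n = 21.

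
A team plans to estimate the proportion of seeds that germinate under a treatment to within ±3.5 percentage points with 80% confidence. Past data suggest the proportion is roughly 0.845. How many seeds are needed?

176

For a proportion with margin E = 0.035 at 80% confidence, z = 1.282.
n = p̂(1−p̂)(z/E)² = 0.845 × 0.155 × (1.282/0.035)² = 175.72
Round up: n = 176.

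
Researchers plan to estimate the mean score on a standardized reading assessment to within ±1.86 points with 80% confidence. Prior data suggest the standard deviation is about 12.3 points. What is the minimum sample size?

n = 72

For a mean, the margin of error is E = z·σ/√n, so n = (zσ/E)².
At 80% confidence, z = 1.282.
n = (1.282 × 12.3 / 1.86)² = 71.87
Round up: n = 72.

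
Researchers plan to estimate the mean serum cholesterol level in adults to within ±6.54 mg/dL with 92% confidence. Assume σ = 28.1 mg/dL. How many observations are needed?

57

For a mean, the margin of error is E = z·σ/√n, so n = (zσ/E)².
At 92% confidence, z = 1.751.
n = (1.751 × 28.1 / 6.54)² = 56.60
Round up: n = 57.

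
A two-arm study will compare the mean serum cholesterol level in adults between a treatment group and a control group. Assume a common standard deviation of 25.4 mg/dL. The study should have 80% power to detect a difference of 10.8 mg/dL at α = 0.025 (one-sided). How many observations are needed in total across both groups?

174 total

For two equal groups, n per group = 2·((z_α + z_β)·σ/δ)².
z_α = 1.960; z_β = 0.842 (power 80%).
n = 2 × (2.802 × 25.4 / 10.8)² = 2 × 43.43 = 86.86
Round up: n = 87 per group.
Total across both groups: 2 × 87 = 174.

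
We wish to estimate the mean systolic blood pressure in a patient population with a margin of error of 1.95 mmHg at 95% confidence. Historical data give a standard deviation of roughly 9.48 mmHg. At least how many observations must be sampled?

91

For a mean, the margin of error is E = z·σ/√n, so n = (zσ/E)².
At 95% confidence, z = 1.960.
n = (1.960 × 9.48 / 1.95)² = 90.79
Round up: n = 91.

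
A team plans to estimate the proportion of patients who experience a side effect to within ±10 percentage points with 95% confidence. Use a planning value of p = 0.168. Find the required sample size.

54

For a proportion with margin E = 0.1 at 95% confidence, z = 1.960.
n = p̂(1−p̂)(z/E)² = 0.168 × 0.832 × (1.960/0.1)² = 53.70
Round up: n = 54.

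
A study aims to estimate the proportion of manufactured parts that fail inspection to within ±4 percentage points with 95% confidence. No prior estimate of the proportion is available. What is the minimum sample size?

601

For a proportion with margin E = 0.04 at 95% confidence, z = 1.960.
With no prior estimate, use p = 0.5, which maximizes p(1−p) at 0.25.
n = 0.25 × (z/E)² = 0.25 × (1.960/0.04)² = 600.25
Round up: n = 601.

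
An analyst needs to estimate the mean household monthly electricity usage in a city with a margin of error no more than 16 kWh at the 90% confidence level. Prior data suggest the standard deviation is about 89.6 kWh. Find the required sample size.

For a mean, the margin of error is E = z·σ/√n, so n = (zσ/E)².
At 90% confidence, z = 1.645.
n = (1.645 × 89.6 / 16)² = 84.86
Round up: n = 85.

85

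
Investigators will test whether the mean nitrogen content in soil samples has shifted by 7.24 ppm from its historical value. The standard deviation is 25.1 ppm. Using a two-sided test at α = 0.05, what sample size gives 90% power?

For a one-sample z-test, n = ((z_{α/2} + z_β)·σ/δ)².
z_{α/2} = 1.960 (two-sided α = 0.05); z_β = 1.282 (power 90% → β = 0.1).
n = (3.242 × 25.1 / 7.24)² = 126.33
Round up: n = 127.

n = 127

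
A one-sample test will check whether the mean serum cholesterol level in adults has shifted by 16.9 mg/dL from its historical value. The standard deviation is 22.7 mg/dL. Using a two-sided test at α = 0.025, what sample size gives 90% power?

n = 23

For a one-sample z-test, n = ((z_{α/2} + z_β)·σ/δ)².
z_{α/2} = 2.241 (two-sided α = 0.025); z_β = 1.282 (power 90% → β = 0.1).
n = (3.523 × 22.7 / 16.9)² = 22.39
Round up: n = 23.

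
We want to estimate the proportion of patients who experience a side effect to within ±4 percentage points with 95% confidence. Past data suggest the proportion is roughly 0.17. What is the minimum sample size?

For a proportion with margin E = 0.04 at 95% confidence, z = 1.960.
n = p̂(1−p̂)(z/E)² = 0.17 × 0.83 × (1.960/0.04)² = 338.78
Round up: n = 339.

339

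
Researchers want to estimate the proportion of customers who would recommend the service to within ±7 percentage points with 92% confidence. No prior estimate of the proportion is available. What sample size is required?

157

For a proportion with margin E = 0.07 at 92% confidence, z = 1.751.
With no prior estimate, use p = 0.5, which maximizes p(1−p) at 0.25.
n = 0.25 × (z/E)² = 0.25 × (1.751/0.07)² = 156.43
Round up: n = 157.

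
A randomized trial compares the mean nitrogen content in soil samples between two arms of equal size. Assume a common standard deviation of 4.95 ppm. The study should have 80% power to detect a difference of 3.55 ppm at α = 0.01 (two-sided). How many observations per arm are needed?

46 per group

For two equal groups, n per group = 2·((z_{α/2} + z_β)·σ/δ)².
z_{α/2} = 2.576; z_β = 0.842 (power 80%).
n = 2 × (3.418 × 4.95 / 3.55)² = 2 × 22.71 = 45.42
Round up: n = 46 per group.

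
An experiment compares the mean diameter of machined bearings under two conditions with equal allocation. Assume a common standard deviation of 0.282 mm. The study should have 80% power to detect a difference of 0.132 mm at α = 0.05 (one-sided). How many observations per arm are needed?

For two equal groups, n per group = 2·((z_α + z_β)·σ/δ)².
z_α = 1.645; z_β = 0.842 (power 80%).
n = 2 × (2.487 × 0.282 / 0.132)² = 2 × 28.23 = 56.46
Round up: n = 57 per group.

57 per group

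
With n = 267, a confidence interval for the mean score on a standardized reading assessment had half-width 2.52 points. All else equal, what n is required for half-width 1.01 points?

Margin of error scales as 1/√n, so n₂ = n₁·(E₁/E₂)².
n₂ = 267 × (2.52/1.01)² = 267 × 6.225 = 1662.07
Round up: n₂ = 1663.

1663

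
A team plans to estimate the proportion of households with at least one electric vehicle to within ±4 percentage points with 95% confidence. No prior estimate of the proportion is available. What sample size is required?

For a proportion with margin E = 0.04 at 95% confidence, z = 1.960.
With no prior estimate, use p = 0.5, which maximizes p(1−p) at 0.25.
n = 0.25 × (z/E)² = 0.25 × (1.960/0.04)² = 600.25
Round up: n = 601.

601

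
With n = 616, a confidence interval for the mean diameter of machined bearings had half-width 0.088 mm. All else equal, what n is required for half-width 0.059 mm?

1371

Margin of error scales as 1/√n, so n₂ = n₁·(E₁/E₂)².
n₂ = 616 × (0.088/0.059)² = 616 × 2.225 = 1370.60
Round up: n₂ = 1371.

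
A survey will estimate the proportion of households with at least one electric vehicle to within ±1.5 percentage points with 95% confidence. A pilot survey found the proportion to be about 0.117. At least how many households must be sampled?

For a proportion with margin E = 0.015 at 95% confidence, z = 1.960.
n = p̂(1−p̂)(z/E)² = 0.117 × 0.883 × (1.960/0.015)² = 1763.91
Round up: n = 1764.

1764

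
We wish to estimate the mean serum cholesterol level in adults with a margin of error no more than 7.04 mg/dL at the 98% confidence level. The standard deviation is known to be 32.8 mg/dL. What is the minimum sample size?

For a mean, the margin of error is E = z·σ/√n, so n = (zσ/E)².
At 98% confidence, z = 2.326.
n = (2.326 × 32.8 / 7.04)² = 117.44
Round up: n = 118.

118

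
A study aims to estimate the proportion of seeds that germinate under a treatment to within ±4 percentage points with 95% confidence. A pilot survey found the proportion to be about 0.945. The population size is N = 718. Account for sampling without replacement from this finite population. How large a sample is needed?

107

For a proportion with margin E = 0.04 at 95% confidence, z = 1.960.
n = p̂(1−p̂)(z/E)² = 0.945 × 0.055 × (1.960/0.04)² = 124.79 — call this n₀.
Finite-population correction with N = 718: n = n₀ / (1 + (n₀−1)/N) = 124.79 / 1.172 = 106.48
Round up: n = 107.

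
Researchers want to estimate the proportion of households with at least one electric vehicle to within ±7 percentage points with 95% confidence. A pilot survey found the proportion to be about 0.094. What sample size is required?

For a proportion with margin E = 0.07 at 95% confidence, z = 1.960.
n = p̂(1−p̂)(z/E)² = 0.094 × 0.906 × (1.960/0.07)² = 66.77
Round up: n = 67.

67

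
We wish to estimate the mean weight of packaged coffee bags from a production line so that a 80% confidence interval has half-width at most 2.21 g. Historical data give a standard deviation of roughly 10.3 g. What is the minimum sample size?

For a mean, the margin of error is E = z·σ/√n, so n = (zσ/E)².
At 80% confidence, z = 1.282.
n = (1.282 × 10.3 / 2.21)² = 35.70
Round up: n = 36.

36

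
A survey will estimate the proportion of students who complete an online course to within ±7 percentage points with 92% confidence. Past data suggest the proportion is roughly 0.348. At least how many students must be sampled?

For a proportion with margin E = 0.07 at 92% confidence, z = 1.751.
n = p̂(1−p̂)(z/E)² = 0.348 × 0.652 × (1.751/0.07)² = 141.97
Round up: n = 142.

142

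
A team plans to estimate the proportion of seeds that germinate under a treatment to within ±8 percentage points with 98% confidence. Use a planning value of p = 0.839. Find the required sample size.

115

For a proportion with margin E = 0.08 at 98% confidence, z = 2.326.
n = p̂(1−p̂)(z/E)² = 0.839 × 0.161 × (2.326/0.08)² = 114.19
Round up: n = 115.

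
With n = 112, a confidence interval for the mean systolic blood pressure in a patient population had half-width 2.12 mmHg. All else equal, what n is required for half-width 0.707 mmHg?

Margin of error scales as 1/√n, so n₂ = n₁·(E₁/E₂)².
n₂ = 112 × (2.12/0.707)² = 112 × 8.992 = 1007.10
Round up: n₂ = 1008.

1008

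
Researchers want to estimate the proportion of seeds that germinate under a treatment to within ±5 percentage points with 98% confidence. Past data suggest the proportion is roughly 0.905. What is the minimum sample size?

n = 187

For a proportion with margin E = 0.05 at 98% confidence, z = 2.326.
n = p̂(1−p̂)(z/E)² = 0.905 × 0.095 × (2.326/0.05)² = 186.06
Round up: n = 187.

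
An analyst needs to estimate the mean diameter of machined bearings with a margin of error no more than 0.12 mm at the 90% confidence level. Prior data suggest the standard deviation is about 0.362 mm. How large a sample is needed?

25

For a mean, the margin of error is E = z·σ/√n, so n = (zσ/E)².
At 90% confidence, z = 1.645.
n = (1.645 × 0.362 / 0.12)² = 24.63
Round up: n = 25.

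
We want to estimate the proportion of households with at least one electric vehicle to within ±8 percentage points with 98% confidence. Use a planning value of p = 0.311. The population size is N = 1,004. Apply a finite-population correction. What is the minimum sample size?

154

For a proportion with margin E = 0.08 at 98% confidence, z = 2.326.
n = p̂(1−p̂)(z/E)² = 0.311 × 0.689 × (2.326/0.08)² = 181.14 — call this n₀.
Finite-population correction with N = 1,004: n = n₀ / (1 + (n₀−1)/N) = 181.14 / 1.179 = 153.64
Round up: n = 154.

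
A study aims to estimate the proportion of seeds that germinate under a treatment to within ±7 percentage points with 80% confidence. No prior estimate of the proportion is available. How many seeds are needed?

84

For a proportion with margin E = 0.07 at 80% confidence, z = 1.282.
With no prior estimate, use p = 0.5, which maximizes p(1−p) at 0.25.
n = 0.25 × (z/E)² = 0.25 × (1.282/0.07)² = 83.85
Round up: n = 84.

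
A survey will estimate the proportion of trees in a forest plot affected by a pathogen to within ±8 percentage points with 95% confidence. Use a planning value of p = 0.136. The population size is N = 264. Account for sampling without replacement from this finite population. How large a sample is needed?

For a proportion with margin E = 0.08 at 95% confidence, z = 1.960.
n = p̂(1−p̂)(z/E)² = 0.136 × 0.864 × (1.960/0.08)² = 70.53 — call this n₀.
Finite-population correction with N = 264: n = n₀ / (1 + (n₀−1)/N) = 70.53 / 1.263 = 55.84
Round up: n = 56.

56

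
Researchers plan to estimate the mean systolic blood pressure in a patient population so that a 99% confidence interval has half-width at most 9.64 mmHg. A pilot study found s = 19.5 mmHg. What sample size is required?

28

For a mean, the margin of error is E = z·σ/√n, so n = (zσ/E)².
At 99% confidence, z = 2.576.
n = (2.576 × 19.5 / 9.64)² = 27.15
Round up: n = 28.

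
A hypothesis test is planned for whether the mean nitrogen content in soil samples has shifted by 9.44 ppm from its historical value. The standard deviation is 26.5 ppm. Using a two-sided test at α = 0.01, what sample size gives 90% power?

118

For a one-sample z-test, n = ((z_{α/2} + z_β)·σ/δ)².
z_{α/2} = 2.576 (two-sided α = 0.01); z_β = 1.282 (power 90% → β = 0.1).
n = (3.858 × 26.5 / 9.44)² = 117.29
Round up: n = 118.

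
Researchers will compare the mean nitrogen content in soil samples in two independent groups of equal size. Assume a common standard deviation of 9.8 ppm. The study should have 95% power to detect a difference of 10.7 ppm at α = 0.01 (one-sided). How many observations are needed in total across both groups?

For two equal groups, n per group = 2·((z_α + z_β)·σ/δ)².
z_α = 2.326; z_β = 1.645 (power 95%).
n = 2 × (3.971 × 9.8 / 10.7)² = 2 × 13.23 = 26.46
Round up: n = 27 per group.
Total across both groups: 2 × 27 = 54.

54 total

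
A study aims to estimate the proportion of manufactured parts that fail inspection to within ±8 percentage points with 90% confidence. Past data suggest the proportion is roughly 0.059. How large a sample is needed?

For a proportion with margin E = 0.08 at 90% confidence, z = 1.645.
n = p̂(1−p̂)(z/E)² = 0.059 × 0.941 × (1.645/0.08)² = 23.47
Round up: n = 24.

n = 24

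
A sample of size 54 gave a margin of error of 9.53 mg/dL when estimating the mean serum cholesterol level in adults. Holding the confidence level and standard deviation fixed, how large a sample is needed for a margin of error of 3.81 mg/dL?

338

Margin of error scales as 1/√n, so n₂ = n₁·(E₁/E₂)².
n₂ = 54 × (9.53/3.81)² = 54 × 6.257 = 337.88
Round up: n₂ = 338.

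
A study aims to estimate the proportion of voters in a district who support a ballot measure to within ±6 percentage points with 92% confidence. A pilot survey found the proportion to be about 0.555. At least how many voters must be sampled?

For a proportion with margin E = 0.06 at 92% confidence, z = 1.751.
n = p̂(1−p̂)(z/E)² = 0.555 × 0.445 × (1.751/0.06)² = 210.34
Round up: n = 211.

n = 211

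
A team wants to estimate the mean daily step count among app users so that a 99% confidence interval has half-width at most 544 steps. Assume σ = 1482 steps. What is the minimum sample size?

50

For a mean, the margin of error is E = z·σ/√n, so n = (zσ/E)².
At 99% confidence, z = 2.576.
n = (2.576 × 1482 / 544)² = 49.25
Round up: n = 50.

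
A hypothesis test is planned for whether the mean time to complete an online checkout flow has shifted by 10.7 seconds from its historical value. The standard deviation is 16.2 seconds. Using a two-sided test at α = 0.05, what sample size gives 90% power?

For a one-sample z-test, n = ((z_{α/2} + z_β)·σ/δ)².
z_{α/2} = 1.960 (two-sided α = 0.05); z_β = 1.282 (power 90% → β = 0.1).
n = (3.242 × 16.2 / 10.7)² = 24.09
Round up: n = 25.

25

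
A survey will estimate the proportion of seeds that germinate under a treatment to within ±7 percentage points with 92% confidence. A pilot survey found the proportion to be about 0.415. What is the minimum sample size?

n = 152

For a proportion with margin E = 0.07 at 92% confidence, z = 1.751.
n = p̂(1−p̂)(z/E)² = 0.415 × 0.585 × (1.751/0.07)² = 151.91
Round up: n = 152.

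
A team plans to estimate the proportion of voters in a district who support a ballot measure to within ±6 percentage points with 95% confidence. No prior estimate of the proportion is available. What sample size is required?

267

For a proportion with margin E = 0.06 at 95% confidence, z = 1.960.
With no prior estimate, use p = 0.5, which maximizes p(1−p) at 0.25.
n = 0.25 × (z/E)² = 0.25 × (1.960/0.06)² = 266.78
Round up: n = 267.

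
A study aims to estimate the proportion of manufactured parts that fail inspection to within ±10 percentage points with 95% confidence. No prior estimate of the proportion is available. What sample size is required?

For a proportion with margin E = 0.1 at 95% confidence, z = 1.960.
With no prior estimate, use p = 0.5, which maximizes p(1−p) at 0.25.
n = 0.25 × (z/E)² = 0.25 × (1.960/0.1)² = 96.04
Round up: n = 97.

97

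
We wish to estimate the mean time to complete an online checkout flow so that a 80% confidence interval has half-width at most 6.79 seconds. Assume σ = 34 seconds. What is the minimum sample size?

42

For a mean, the margin of error is E = z·σ/√n, so n = (zσ/E)².
At 80% confidence, z = 1.282.
n = (1.282 × 34 / 6.79)² = 41.21
Round up: n = 42.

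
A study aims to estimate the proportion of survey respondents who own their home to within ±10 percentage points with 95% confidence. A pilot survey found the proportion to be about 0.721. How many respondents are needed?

78

For a proportion with margin E = 0.1 at 95% confidence, z = 1.960.
n = p̂(1−p̂)(z/E)² = 0.721 × 0.279 × (1.960/0.1)² = 77.28
Round up: n = 78.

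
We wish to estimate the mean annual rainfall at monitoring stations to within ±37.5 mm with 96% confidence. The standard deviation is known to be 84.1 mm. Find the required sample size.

22

For a mean, the margin of error is E = z·σ/√n, so n = (zσ/E)².
At 96% confidence, z = 2.054.
n = (2.054 × 84.1 / 37.5)² = 21.22
Round up: n = 22.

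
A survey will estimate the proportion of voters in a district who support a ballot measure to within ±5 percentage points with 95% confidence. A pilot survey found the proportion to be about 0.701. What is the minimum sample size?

323

For a proportion with margin E = 0.05 at 95% confidence, z = 1.960.
n = p̂(1−p̂)(z/E)² = 0.701 × 0.299 × (1.960/0.05)² = 322.08
Round up: n = 323.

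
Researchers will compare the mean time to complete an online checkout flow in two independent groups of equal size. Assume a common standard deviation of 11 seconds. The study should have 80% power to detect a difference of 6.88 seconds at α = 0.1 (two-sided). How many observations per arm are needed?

For two equal groups, n per group = 2·((z_{α/2} + z_β)·σ/δ)².
z_{α/2} = 1.645; z_β = 0.842 (power 80%).
n = 2 × (2.487 × 11 / 6.88)² = 2 × 15.81 = 31.62
Round up: n = 32 per group.

32 per group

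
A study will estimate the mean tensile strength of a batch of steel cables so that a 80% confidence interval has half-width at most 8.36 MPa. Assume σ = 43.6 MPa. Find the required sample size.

For a mean, the margin of error is E = z·σ/√n, so n = (zσ/E)².
At 80% confidence, z = 1.282.
n = (1.282 × 43.6 / 8.36)² = 44.70
Round up: n = 45.

45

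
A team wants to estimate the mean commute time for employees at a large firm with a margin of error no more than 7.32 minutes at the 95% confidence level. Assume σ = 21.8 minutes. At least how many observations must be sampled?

35

For a mean, the margin of error is E = z·σ/√n, so n = (zσ/E)².
At 95% confidence, z = 1.960.
n = (1.960 × 21.8 / 7.32)² = 34.07
Round up: n = 35.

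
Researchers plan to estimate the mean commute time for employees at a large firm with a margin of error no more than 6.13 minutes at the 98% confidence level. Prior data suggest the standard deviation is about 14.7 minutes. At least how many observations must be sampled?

32

For a mean, the margin of error is E = z·σ/√n, so n = (zσ/E)².
At 98% confidence, z = 2.326.
n = (2.326 × 14.7 / 6.13)² = 31.11
Round up: n = 32.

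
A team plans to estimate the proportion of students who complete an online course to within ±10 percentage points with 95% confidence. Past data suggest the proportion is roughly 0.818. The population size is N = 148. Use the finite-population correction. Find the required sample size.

42

For a proportion with margin E = 0.1 at 95% confidence, z = 1.960.
n = p̂(1−p̂)(z/E)² = 0.818 × 0.182 × (1.960/0.1)² = 57.19 — call this n₀.
Finite-population correction with N = 148: n = n₀ / (1 + (n₀−1)/N) = 57.19 / 1.38 = 41.44
Round up: n = 42.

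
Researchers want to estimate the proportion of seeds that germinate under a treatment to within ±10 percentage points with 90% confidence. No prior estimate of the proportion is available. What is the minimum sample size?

n = 68

For a proportion with margin E = 0.1 at 90% confidence, z = 1.645.
With no prior estimate, use p = 0.5, which maximizes p(1−p) at 0.25.
n = 0.25 × (z/E)² = 0.25 × (1.645/0.1)² = 67.65
Round up: n = 68.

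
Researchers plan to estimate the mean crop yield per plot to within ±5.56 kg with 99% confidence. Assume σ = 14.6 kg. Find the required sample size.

For a mean, the margin of error is E = z·σ/√n, so n = (zσ/E)².
At 99% confidence, z = 2.576.
n = (2.576 × 14.6 / 5.56)² = 45.76
Round up: n = 46.

46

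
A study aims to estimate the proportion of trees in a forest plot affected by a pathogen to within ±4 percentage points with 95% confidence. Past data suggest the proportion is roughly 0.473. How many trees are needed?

599

For a proportion with margin E = 0.04 at 95% confidence, z = 1.960.
n = p̂(1−p̂)(z/E)² = 0.473 × 0.527 × (1.960/0.04)² = 598.50
Round up: n = 599.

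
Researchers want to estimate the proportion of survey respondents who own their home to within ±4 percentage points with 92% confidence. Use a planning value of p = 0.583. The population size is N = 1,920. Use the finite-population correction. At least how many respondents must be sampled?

For a proportion with margin E = 0.04 at 92% confidence, z = 1.751.
n = p̂(1−p̂)(z/E)² = 0.583 × 0.417 × (1.751/0.04)² = 465.86 — call this n₀.
Finite-population correction with N = 1,920: n = n₀ / (1 + (n₀−1)/N) = 465.86 / 1.242 = 375.09
Round up: n = 376.

n = 376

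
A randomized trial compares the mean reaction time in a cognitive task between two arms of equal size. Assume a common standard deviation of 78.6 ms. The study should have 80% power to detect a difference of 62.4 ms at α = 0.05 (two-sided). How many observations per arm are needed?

For two equal groups, n per group = 2·((z_{α/2} + z_β)·σ/δ)².
z_{α/2} = 1.960; z_β = 0.842 (power 80%).
n = 2 × (2.802 × 78.6 / 62.4)² = 2 × 12.46 = 24.92
Round up: n = 25 per group.

25 per group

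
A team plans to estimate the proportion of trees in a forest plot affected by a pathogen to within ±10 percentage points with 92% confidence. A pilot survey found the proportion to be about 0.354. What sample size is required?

n = 71

For a proportion with margin E = 0.1 at 92% confidence, z = 1.751.
n = p̂(1−p̂)(z/E)² = 0.354 × 0.646 × (1.751/0.1)² = 70.11
Round up: n = 71.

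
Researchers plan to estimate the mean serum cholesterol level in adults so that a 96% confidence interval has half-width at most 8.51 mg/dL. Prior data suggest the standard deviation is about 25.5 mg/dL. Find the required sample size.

For a mean, the margin of error is E = z·σ/√n, so n = (zσ/E)².
At 96% confidence, z = 2.054.
n = (2.054 × 25.5 / 8.51)² = 37.88
Round up: n = 38.

n = 38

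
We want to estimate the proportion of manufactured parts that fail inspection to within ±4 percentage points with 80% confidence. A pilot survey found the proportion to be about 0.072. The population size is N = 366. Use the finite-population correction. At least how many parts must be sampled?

For a proportion with margin E = 0.04 at 80% confidence, z = 1.282.
n = p̂(1−p̂)(z/E)² = 0.072 × 0.928 × (1.282/0.04)² = 68.63 — call this n₀.
Finite-population correction with N = 366: n = n₀ / (1 + (n₀−1)/N) = 68.63 / 1.185 = 57.92
Round up: n = 58.

58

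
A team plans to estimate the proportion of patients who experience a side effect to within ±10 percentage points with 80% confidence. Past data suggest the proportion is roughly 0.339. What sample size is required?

37

For a proportion with margin E = 0.1 at 80% confidence, z = 1.282.
n = p̂(1−p̂)(z/E)² = 0.339 × 0.661 × (1.282/0.1)² = 36.83
Round up: n = 37.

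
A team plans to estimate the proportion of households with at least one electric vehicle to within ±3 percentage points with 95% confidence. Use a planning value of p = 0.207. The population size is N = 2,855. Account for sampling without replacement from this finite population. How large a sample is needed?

For a proportion with margin E = 0.03 at 95% confidence, z = 1.960.
n = p̂(1−p̂)(z/E)² = 0.207 × 0.793 × (1.960/0.03)² = 700.67 — call this n₀.
Finite-population correction with N = 2,855: n = n₀ / (1 + (n₀−1)/N) = 700.67 / 1.245 = 562.79
Round up: n = 563.

563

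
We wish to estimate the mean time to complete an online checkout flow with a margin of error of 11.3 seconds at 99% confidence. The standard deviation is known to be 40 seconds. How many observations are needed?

For a mean, the margin of error is E = z·σ/√n, so n = (zσ/E)².
At 99% confidence, z = 2.576.
n = (2.576 × 40 / 11.3)² = 83.15
Round up: n = 84.

84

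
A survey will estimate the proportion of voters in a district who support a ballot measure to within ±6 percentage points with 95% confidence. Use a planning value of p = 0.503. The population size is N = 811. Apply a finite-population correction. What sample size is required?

For a proportion with margin E = 0.06 at 95% confidence, z = 1.960.
n = p̂(1−p̂)(z/E)² = 0.503 × 0.497 × (1.960/0.06)² = 266.77 — call this n₀.
Finite-population correction with N = 811: n = n₀ / (1 + (n₀−1)/N) = 266.77 / 1.328 = 200.88
Round up: n = 201.

n = 201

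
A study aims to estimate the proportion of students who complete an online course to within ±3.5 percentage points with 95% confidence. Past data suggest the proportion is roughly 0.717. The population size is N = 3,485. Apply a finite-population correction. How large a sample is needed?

For a proportion with margin E = 0.035 at 95% confidence, z = 1.960.
n = p̂(1−p̂)(z/E)² = 0.717 × 0.283 × (1.960/0.035)² = 636.33 — call this n₀.
Finite-population correction with N = 3,485: n = n₀ / (1 + (n₀−1)/N) = 636.33 / 1.182 = 538.35
Round up: n = 539.

539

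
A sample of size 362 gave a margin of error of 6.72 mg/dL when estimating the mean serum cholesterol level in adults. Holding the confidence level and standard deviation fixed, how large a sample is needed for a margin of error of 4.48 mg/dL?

Margin of error scales as 1/√n, so n₂ = n₁·(E₁/E₂)².
n₂ = 362 × (6.72/4.48)² = 362 × 2.25 = 814.50
Round up: n₂ = 815.

n = 815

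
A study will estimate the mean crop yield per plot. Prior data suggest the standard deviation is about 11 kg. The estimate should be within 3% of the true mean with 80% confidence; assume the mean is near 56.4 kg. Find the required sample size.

n = 70

For a mean, the margin of error is E = z·σ/√n, so n = (zσ/E)².
At 80% confidence, z = 1.282.
E = 3% of 56.4 = 1.692 kg.
n = (1.282 × 11 / 1.692)² = 69.46
Round up: n = 70.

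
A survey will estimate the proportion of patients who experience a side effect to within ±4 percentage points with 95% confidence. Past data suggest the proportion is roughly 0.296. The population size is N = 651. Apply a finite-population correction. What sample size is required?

284

For a proportion with margin E = 0.04 at 95% confidence, z = 1.960.
n = p̂(1−p̂)(z/E)² = 0.296 × 0.704 × (1.960/0.04)² = 500.33 — call this n₀.
Finite-population correction with N = 651: n = n₀ / (1 + (n₀−1)/N) = 500.33 / 1.767 = 283.15
Round up: n = 284.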